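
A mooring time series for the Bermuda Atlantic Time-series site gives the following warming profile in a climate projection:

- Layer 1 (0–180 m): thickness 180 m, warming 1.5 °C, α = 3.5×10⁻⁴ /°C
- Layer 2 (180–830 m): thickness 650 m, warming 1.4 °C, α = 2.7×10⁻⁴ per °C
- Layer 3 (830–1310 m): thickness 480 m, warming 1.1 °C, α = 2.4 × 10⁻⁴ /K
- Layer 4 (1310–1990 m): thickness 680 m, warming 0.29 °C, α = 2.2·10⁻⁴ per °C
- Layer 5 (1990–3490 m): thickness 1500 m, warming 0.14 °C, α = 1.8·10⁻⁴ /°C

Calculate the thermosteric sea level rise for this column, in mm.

0–180 m: 180 × 1.5 × 3.5×10⁻⁴ = 0.09450 m
1.4 × 2.7×10⁻⁴ × 650 = 0.24570 m
Layer 3: 480 × 2.4×10⁻⁴ × 1.1 = 0.12672 m
1310–1990 m: 680 × 2.2×10⁻⁴ × 0.29 = 0.043384 m
Layer 5: 0.14 × 1.8×10⁻⁴ × 1500 = 0.03780 m
Δh = 0.09450 + 0.24570 + 0.12672 + 0.043384 + 0.03780 = 0.548104 m

550 mm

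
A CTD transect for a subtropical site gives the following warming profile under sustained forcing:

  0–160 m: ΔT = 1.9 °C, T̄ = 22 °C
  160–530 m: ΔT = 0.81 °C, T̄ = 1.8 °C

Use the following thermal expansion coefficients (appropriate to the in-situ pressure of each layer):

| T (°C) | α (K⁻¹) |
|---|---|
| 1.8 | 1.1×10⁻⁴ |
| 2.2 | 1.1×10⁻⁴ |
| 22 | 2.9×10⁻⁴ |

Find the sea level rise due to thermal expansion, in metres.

0.121 m of thermosteric rise

Layer 1 at 22 °C → α = 2.9×10⁻⁴ K⁻¹
Layer 2 at 1.8 °C → α = 1.1×10⁻⁴ K⁻¹
0–160 m: 2.9×10⁻⁴ × 1.9 × 160 = 0.08816 m
370 × 0.81 × 1.1×10⁻⁴ = 0.032967 m
Δh = 0.08816 + 0.032967 = 0.121127 m ≈ 0.121 m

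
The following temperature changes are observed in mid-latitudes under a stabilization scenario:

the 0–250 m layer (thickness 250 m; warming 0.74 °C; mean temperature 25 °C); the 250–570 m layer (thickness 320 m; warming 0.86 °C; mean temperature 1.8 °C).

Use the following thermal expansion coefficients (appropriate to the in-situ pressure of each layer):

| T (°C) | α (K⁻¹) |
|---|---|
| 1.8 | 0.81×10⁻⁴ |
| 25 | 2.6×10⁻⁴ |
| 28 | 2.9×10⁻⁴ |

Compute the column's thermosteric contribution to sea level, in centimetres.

7.04 cm

Layer 1 at 25 °C → α = 2.6×10⁻⁴ K⁻¹
Layer 2 at 1.8 °C → α = 0.81×10⁻⁴ K⁻¹
0–250 m: 250 × 2.6×10⁻⁴ × 0.74 = 0.04810 m
250–570 m: 0.81×10⁻⁴ × 320 × 0.86 = 0.0222912 m
Δh = 0.04810 + 0.0222912 = 0.0703912 m ≈ 7.04 cm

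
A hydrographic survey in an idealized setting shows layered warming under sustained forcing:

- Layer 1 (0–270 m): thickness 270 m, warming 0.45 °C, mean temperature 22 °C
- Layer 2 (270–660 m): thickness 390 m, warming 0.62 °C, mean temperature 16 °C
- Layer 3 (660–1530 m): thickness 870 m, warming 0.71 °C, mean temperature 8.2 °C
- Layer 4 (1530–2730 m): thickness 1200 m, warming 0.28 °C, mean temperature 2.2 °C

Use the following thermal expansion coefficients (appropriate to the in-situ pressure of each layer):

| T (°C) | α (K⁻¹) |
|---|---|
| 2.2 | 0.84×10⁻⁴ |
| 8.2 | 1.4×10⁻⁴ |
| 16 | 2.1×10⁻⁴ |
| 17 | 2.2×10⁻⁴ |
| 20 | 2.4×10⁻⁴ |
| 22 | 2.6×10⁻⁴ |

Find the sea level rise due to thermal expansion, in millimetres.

200 mm

Layer 1 at 22 °C → α = 2.6×10⁻⁴ K⁻¹
Layer 2 at 16 °C → α = 2.1×10⁻⁴ K⁻¹
Layer 3 at 8.2 °C → α = 1.4×10⁻⁴ K⁻¹
Layer 4 at 2.2 °C → α = 0.84×10⁻⁴ K⁻¹
Layer 1: 0.45 × 270 × 2.6×10⁻⁴ = 0.03159 m
2.1×10⁻⁴ × 390 × 0.62 = 0.050778 m
Layer 3: 1.4×10⁻⁴ × 870 × 0.71 = 0.086478 m
Layer 4: 1200 × 0.84×10⁻⁴ × 0.28 = 0.028224 m
Δh = 0.03159 + 0.050778 + 0.086478 + 0.028224 = 0.19707 m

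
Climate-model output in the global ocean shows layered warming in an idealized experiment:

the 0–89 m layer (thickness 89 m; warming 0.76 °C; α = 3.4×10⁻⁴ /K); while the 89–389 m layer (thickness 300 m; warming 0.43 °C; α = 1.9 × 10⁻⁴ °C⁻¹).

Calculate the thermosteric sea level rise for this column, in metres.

Layer 1: 3.4×10⁻⁴ × 89 × 0.76 = 0.0229976 m
Layer 2: 0.43 × 300 × 1.9×10⁻⁴ = 0.02451 m
Δh = 0.0229976 + 0.02451 = 0.0475076 m

Δh ≈ 0.0475 m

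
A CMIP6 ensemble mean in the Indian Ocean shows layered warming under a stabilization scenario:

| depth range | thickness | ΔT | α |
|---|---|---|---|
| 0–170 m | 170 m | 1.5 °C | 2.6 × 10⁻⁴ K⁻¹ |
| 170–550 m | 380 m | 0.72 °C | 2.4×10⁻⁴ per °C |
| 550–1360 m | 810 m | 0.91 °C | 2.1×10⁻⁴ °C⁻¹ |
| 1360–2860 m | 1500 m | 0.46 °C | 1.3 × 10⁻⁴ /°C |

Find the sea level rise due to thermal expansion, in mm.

376 mm

170 × 1.5 × 2.6×10⁻⁴ = 0.06630 m
380 × 0.72 × 2.4×10⁻⁴ = 0.065664 m
Layer 3: 2.1×10⁻⁴ × 0.91 × 810 = 0.154791 m
Layer 4: 0.46 × 1.3×10⁻⁴ × 1500 = 0.08970 m
Δh = 0.06630 + 0.065664 + 0.154791 + 0.08970 = 0.376455 m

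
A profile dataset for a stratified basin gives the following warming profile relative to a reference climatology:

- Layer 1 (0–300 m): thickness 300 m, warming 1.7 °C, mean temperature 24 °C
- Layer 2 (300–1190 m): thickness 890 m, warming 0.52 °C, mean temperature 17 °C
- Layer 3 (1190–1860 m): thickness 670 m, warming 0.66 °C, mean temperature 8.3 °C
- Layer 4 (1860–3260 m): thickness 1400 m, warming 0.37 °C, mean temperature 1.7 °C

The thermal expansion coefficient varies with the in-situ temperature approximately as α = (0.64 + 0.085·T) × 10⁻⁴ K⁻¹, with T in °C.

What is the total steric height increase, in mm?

Δh = 330 mm

Layer 1: α = (0.64 + 0.085×24)×10⁻⁴ = 2.68×10⁻⁴ K⁻¹
Layer 2: α = (0.64 + 0.085×17)×10⁻⁴ = 2.085×10⁻⁴ K⁻¹
Layer 3: α = (0.64 + 0.085×8.3)×10⁻⁴ = 1.3455×10⁻⁴ K⁻¹
Layer 4: α = (0.64 + 0.085×1.7)×10⁻⁴ = 0.7845×10⁻⁴ K⁻¹
0–300 m: 300 × 2.68×10⁻⁴ × 1.7 = 0.13668 m
300–1190 m: 0.52 × 2.085×10⁻⁴ × 890 = 0.0964938 m
670 × 0.66 × 1.3455×10⁻⁴ = 0.05949801 m
1400 × 0.37 × 0.7845×10⁻⁴ = 0.0406371 m
Δh = 0.13668 + 0.0964938 + 0.05949801 + 0.0406371 = 0.33330891 m ≈ 330 mm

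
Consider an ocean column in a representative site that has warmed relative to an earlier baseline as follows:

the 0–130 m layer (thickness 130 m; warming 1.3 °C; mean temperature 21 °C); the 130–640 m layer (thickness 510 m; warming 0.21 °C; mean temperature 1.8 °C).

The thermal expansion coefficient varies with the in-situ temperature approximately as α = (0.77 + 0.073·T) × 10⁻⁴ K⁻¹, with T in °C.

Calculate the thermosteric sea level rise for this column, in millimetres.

48.6 mm of thermosteric rise

Layer 1: α = (0.77 + 0.073×21)×10⁻⁴ = 2.303×10⁻⁴ K⁻¹
Layer 2: α = (0.77 + 0.073×1.8)×10⁻⁴ = 0.9014×10⁻⁴ K⁻¹
2.303×10⁻⁴ × 1.3 × 130 = 0.0389207 m
130–640 m: 0.9014×10⁻⁴ × 0.21 × 510 = 0.009653994 m
Δh = 0.0389207 + 0.009653994 = 0.048574694 m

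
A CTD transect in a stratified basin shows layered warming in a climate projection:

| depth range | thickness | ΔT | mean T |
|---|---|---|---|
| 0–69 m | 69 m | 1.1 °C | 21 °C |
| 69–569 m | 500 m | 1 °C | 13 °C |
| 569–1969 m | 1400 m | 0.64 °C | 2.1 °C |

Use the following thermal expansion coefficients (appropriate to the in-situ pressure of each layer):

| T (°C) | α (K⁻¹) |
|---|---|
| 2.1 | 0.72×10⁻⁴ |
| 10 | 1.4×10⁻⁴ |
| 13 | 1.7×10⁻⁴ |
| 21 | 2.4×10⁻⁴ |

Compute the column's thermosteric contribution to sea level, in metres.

0.17 m of thermosteric rise

Layer 1 at 21 °C → α = 2.4×10⁻⁴ K⁻¹
Layer 2 at 13 °C → α = 1.7×10⁻⁴ K⁻¹
Layer 3 at 2.1 °C → α = 0.72×10⁻⁴ K⁻¹
2.4×10⁻⁴ × 69 × 1.1 = 0.018216 m
500 × 1 × 1.7×10⁻⁴ = 0.08500 m
569–1969 m: 0.64 × 0.72×10⁻⁴ × 1400 = 0.064512 m
Δh = 0.018216 + 0.08500 + 0.064512 = 0.167728 m ≈ 0.17 m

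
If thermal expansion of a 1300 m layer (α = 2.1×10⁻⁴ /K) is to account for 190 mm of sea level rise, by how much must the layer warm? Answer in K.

ΔT = Δh/(αH) = 0.19 / (2.1×10⁻⁴ × 1300) ≈ 0.6960 K

ΔT ≈ 0.696 K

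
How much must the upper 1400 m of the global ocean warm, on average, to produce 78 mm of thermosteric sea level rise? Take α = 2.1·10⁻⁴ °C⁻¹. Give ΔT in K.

ΔT ≈ 0.265 K

ΔT = Δh/(αH) = 0.078 / (2.1×10⁻⁴ × 1400) ≈ 0.2653 K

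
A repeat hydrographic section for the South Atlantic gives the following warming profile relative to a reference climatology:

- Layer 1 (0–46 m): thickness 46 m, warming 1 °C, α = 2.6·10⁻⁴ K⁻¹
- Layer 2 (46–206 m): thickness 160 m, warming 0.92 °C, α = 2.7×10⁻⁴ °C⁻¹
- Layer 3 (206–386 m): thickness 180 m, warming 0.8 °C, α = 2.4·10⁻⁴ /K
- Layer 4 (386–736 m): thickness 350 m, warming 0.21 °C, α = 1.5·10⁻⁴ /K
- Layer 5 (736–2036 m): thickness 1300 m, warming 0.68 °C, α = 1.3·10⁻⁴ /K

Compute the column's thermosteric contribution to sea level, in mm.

212 mm

1 × 2.6×10⁻⁴ × 46 = 0.01196 m
160 × 2.7×10⁻⁴ × 0.92 = 0.039744 m
206–386 m: 180 × 2.4×10⁻⁴ × 0.8 = 0.03456 m
0.21 × 350 × 1.5×10⁻⁴ = 0.011025 m
Layer 5: 0.68 × 1.3×10⁻⁴ × 1300 = 0.11492 m
Δh = 0.01196 + 0.039744 + 0.03456 + 0.011025 + 0.11492 = 0.212209 m ≈ 212 mm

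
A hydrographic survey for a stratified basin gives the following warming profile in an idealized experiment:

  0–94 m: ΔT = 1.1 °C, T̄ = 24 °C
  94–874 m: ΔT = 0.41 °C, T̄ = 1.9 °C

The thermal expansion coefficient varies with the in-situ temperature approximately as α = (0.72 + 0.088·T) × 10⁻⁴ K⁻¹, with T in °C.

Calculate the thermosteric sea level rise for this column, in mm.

about 57.7 mm

Layer 1: α = (0.72 + 0.088×24)×10⁻⁴ = 2.832×10⁻⁴ K⁻¹
Layer 2: α = (0.72 + 0.088×1.9)×10⁻⁴ = 0.8872×10⁻⁴ K⁻¹
Layer 1: 94 × 2.832×10⁻⁴ × 1.1 = 0.02928288 m
94–874 m: 780 × 0.41 × 0.8872×10⁻⁴ = 0.028372656 m
Δh = 0.02928288 + 0.028372656 = 0.057655536 m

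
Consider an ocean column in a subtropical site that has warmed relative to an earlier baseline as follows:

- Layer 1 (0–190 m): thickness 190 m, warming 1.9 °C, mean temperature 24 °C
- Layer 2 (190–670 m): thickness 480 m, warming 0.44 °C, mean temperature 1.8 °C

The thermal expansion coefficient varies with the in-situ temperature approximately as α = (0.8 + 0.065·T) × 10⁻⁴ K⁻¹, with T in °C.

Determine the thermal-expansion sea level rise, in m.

0.105 m

Layer 1: α = (0.8 + 0.065×24)×10⁻⁴ = 2.36×10⁻⁴ K⁻¹
Layer 2: α = (0.8 + 0.065×1.8)×10⁻⁴ = 0.917×10⁻⁴ K⁻¹
1.9 × 190 × 2.36×10⁻⁴ = 0.085196 m
190–670 m: 480 × 0.44 × 0.917×10⁻⁴ = 0.01936704 m
Δh = 0.085196 + 0.01936704 = 0.10456304 m ≈ 0.105 m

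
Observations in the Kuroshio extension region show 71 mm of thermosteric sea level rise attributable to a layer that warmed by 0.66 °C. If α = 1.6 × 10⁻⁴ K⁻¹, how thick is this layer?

672 m

H = Δh/(αΔT) = 0.071 / (1.6×10⁻⁴ × 0.66) ≈ 672.3 m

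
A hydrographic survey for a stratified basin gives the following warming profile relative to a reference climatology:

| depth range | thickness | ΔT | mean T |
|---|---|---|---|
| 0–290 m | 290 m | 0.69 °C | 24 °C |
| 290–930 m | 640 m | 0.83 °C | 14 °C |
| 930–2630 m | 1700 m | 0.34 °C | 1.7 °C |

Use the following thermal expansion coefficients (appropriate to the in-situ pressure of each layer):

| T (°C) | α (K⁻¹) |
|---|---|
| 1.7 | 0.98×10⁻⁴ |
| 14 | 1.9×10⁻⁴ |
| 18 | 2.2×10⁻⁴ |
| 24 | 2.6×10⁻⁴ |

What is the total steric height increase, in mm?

210 mm

Layer 1 at 24 °C → α = 2.6×10⁻⁴ K⁻¹
Layer 2 at 14 °C → α = 1.9×10⁻⁴ K⁻¹
Layer 3 at 1.7 °C → α = 0.98×10⁻⁴ K⁻¹
0–290 m: 2.6×10⁻⁴ × 290 × 0.69 = 0.052026 m
290–930 m: 1.9×10⁻⁴ × 640 × 0.83 = 0.100928 m
1700 × 0.98×10⁻⁴ × 0.34 = 0.056644 m
Δh = 0.052026 + 0.100928 + 0.056644 = 0.209598 m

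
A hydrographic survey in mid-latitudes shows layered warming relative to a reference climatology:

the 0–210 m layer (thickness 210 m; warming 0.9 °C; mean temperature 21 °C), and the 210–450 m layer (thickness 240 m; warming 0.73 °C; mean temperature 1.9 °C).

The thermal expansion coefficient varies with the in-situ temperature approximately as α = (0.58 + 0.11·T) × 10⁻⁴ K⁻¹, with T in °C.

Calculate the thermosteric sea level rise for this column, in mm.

Layer 1: α = (0.58 + 0.11×21)×10⁻⁴ = 2.89×10⁻⁴ K⁻¹
Layer 2: α = (0.58 + 0.11×1.9)×10⁻⁴ = 0.789×10⁻⁴ K⁻¹
Layer 1: 0.9 × 2.89×10⁻⁴ × 210 = 0.054621 m
210–450 m: 0.73 × 240 × 0.789×10⁻⁴ = 0.01382328 m
Δh = 0.054621 + 0.01382328 = 0.06844428 m ≈ 68 mm

68 mm of thermosteric rise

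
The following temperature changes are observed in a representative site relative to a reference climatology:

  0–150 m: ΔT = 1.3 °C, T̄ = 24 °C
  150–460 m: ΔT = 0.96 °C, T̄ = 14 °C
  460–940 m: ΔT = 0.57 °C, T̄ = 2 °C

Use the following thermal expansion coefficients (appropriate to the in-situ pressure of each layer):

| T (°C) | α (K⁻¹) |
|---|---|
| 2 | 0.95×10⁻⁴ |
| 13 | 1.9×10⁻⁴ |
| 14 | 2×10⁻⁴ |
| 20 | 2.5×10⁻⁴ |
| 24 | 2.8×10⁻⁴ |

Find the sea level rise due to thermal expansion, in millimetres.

Layer 1 at 24 °C → α = 2.8×10⁻⁴ K⁻¹
Layer 2 at 14 °C → α = 2×10⁻⁴ K⁻¹
Layer 3 at 2 °C → α = 0.95×10⁻⁴ K⁻¹
2.8×10⁻⁴ × 1.3 × 150 = 0.05460 m
150–460 m: 310 × 0.96 × 2×10⁻⁴ = 0.05952 m
460–940 m: 480 × 0.95×10⁻⁴ × 0.57 = 0.025992 m
Δh = 0.05460 + 0.05952 + 0.025992 = 0.140112 m ≈ 140 mm

Δh ≈ 140 mm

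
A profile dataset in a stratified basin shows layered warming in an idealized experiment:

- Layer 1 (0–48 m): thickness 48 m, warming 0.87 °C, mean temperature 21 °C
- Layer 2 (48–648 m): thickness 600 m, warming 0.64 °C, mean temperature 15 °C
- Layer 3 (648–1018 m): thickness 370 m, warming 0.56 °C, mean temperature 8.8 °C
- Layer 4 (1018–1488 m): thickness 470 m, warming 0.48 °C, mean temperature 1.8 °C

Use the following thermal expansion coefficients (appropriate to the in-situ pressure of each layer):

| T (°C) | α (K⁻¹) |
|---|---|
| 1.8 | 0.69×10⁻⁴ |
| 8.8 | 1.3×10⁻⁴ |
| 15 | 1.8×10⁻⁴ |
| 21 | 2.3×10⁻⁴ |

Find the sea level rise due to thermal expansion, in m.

Layer 1 at 21 °C → α = 2.3×10⁻⁴ K⁻¹
Layer 2 at 15 °C → α = 1.8×10⁻⁴ K⁻¹
Layer 3 at 8.8 °C → α = 1.3×10⁻⁴ K⁻¹
Layer 4 at 1.8 °C → α = 0.69×10⁻⁴ K⁻¹
0–48 m: 2.3×10⁻⁴ × 48 × 0.87 = 0.0096048 m
Layer 2: 1.8×10⁻⁴ × 600 × 0.64 = 0.06912 m
Layer 3: 1.3×10⁻⁴ × 370 × 0.56 = 0.026936 m
1018–1488 m: 0.48 × 470 × 0.69×10⁻⁴ = 0.0155664 m
Δh = 0.0096048 + 0.06912 + 0.026936 + 0.0155664 = 0.1212272 m

Δh ≈ 0.121 m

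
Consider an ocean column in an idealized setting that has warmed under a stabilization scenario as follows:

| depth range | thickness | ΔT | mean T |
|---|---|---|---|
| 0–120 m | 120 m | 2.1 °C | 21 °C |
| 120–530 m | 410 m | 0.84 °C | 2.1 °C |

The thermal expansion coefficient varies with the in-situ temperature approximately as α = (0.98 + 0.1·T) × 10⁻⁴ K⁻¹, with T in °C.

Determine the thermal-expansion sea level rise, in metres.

Δh = 0.119 m

Layer 1: α = (0.98 + 0.1×21)×10⁻⁴ = 3.08×10⁻⁴ K⁻¹
Layer 2: α = (0.98 + 0.1×2.1)×10⁻⁴ = 1.19×10⁻⁴ K⁻¹
120 × 2.1 × 3.08×10⁻⁴ = 0.077616 m
0.84 × 1.19×10⁻⁴ × 410 = 0.0409836 m
Δh = 0.077616 + 0.0409836 = 0.1185996 m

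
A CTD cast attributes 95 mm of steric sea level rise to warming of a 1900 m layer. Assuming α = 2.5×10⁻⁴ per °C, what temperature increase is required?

ΔT = Δh/(αH) = 0.095 / (2.5×10⁻⁴ × 1900) = 0.2000 K

0.200 K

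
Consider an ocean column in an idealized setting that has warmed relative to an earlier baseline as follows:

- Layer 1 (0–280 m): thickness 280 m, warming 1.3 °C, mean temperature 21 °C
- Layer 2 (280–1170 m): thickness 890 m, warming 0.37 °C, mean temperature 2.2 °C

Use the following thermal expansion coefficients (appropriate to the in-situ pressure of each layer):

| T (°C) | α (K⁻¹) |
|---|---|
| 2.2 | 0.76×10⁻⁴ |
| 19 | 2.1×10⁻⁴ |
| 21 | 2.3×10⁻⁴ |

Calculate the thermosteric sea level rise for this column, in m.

Δh ≈ 0.109 m

Layer 1 at 21 °C → α = 2.3×10⁻⁴ K⁻¹
Layer 2 at 2.2 °C → α = 0.76×10⁻⁴ K⁻¹
Layer 1: 1.3 × 2.3×10⁻⁴ × 280 = 0.08372 m
280–1170 m: 0.76×10⁻⁴ × 0.37 × 890 = 0.0250268 m
Δh = 0.08372 + 0.0250268 = 0.1087468 m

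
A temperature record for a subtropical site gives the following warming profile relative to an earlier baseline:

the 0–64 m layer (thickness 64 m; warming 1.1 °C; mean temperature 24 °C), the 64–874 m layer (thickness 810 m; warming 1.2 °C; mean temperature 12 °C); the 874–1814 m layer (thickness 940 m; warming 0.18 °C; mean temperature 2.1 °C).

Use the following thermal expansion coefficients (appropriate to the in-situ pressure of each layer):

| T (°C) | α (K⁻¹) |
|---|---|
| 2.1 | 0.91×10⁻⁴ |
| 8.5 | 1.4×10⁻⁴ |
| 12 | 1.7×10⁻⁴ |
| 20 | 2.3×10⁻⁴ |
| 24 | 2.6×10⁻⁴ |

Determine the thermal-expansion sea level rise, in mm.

Layer 1 at 24 °C → α = 2.6×10⁻⁴ K⁻¹
Layer 2 at 12 °C → α = 1.7×10⁻⁴ K⁻¹
Layer 3 at 2.1 °C → α = 0.91×10⁻⁴ K⁻¹
0–64 m: 2.6×10⁻⁴ × 1.1 × 64 = 0.018304 m
64–874 m: 1.7×10⁻⁴ × 810 × 1.2 = 0.16524 m
874–1814 m: 940 × 0.91×10⁻⁴ × 0.18 = 0.0153972 m
Δh = 0.018304 + 0.16524 + 0.0153972 = 0.1989412 m

Δh = 199 mm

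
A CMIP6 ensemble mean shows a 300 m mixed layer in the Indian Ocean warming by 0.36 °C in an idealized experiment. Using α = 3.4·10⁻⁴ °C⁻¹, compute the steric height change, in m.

about 0.037 m

Δh = αΔT·H = 3.4×10⁻⁴ × 0.36 × 300 = 0.03672 m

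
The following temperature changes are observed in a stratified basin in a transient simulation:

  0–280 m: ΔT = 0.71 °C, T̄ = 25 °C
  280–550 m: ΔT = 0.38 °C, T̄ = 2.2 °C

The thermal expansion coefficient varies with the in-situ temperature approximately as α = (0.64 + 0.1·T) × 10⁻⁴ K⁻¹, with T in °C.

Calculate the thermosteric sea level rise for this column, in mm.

Layer 1: α = (0.64 + 0.1×25)×10⁻⁴ = 3.14×10⁻⁴ K⁻¹
Layer 2: α = (0.64 + 0.1×2.2)×10⁻⁴ = 0.86×10⁻⁴ K⁻¹
Layer 1: 280 × 0.71 × 3.14×10⁻⁴ = 0.0624232 m
280–550 m: 0.86×10⁻⁴ × 270 × 0.38 = 0.0088236 m
Δh = 0.0624232 + 0.0088236 = 0.0712468 m

71.2 mm of thermosteric rise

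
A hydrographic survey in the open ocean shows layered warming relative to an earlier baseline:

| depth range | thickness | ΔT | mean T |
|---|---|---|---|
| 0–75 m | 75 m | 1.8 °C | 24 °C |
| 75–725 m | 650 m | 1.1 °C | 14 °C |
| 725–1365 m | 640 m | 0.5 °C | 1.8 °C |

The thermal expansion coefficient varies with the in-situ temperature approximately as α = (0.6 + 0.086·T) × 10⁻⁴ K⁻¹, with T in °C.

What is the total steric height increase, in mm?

189 mm

Layer 1: α = (0.6 + 0.086×24)×10⁻⁴ = 2.664×10⁻⁴ K⁻¹
Layer 2: α = (0.6 + 0.086×14)×10⁻⁴ = 1.804×10⁻⁴ K⁻¹
Layer 3: α = (0.6 + 0.086×1.8)×10⁻⁴ = 0.7548×10⁻⁴ K⁻¹
0–75 m: 75 × 2.664×10⁻⁴ × 1.8 = 0.035964 m
1.804×10⁻⁴ × 650 × 1.1 = 0.128986 m
725–1365 m: 640 × 0.7548×10⁻⁴ × 0.5 = 0.0241536 m
Δh = 0.035964 + 0.128986 + 0.0241536 = 0.1891036 m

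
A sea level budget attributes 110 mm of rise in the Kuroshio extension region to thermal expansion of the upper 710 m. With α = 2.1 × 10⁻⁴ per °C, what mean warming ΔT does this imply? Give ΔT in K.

0.738 K

ΔT = Δh/(αH) = 0.11 / (2.1×10⁻⁴ × 710) ≈ 0.7378 K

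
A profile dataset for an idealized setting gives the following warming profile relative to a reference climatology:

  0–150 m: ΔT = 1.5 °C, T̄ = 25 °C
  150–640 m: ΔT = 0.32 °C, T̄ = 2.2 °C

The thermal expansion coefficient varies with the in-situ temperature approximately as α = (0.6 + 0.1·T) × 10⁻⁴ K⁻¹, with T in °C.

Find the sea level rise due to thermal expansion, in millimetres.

Δh = 83 mm

Layer 1: α = (0.6 + 0.1×25)×10⁻⁴ = 3.1×10⁻⁴ K⁻¹
Layer 2: α = (0.6 + 0.1×2.2)×10⁻⁴ = 0.82×10⁻⁴ K⁻¹
Layer 1: 150 × 1.5 × 3.1×10⁻⁴ = 0.06975 m
150–640 m: 0.32 × 0.82×10⁻⁴ × 490 = 0.0128576 m
Δh = 0.06975 + 0.0128576 = 0.0826076 m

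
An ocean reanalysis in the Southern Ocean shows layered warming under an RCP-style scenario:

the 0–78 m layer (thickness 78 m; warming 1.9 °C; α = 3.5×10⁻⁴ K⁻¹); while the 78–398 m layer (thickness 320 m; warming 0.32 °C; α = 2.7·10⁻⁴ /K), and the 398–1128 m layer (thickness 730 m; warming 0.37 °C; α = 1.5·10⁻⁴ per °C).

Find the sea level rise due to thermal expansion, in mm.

3.5×10⁻⁴ × 1.9 × 78 = 0.05187 m
0.32 × 2.7×10⁻⁴ × 320 = 0.027648 m
1.5×10⁻⁴ × 0.37 × 730 = 0.040515 m
Δh = 0.05187 + 0.027648 + 0.040515 = 0.120033 m ≈ 120 mm

about 120 mm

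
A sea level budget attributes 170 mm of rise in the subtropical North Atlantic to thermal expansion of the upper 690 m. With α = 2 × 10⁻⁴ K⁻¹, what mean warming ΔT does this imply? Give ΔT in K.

1.2 K

ΔT = Δh/(αH) = 0.17 / (2×10⁻⁴ × 690) ≈ 1.232 K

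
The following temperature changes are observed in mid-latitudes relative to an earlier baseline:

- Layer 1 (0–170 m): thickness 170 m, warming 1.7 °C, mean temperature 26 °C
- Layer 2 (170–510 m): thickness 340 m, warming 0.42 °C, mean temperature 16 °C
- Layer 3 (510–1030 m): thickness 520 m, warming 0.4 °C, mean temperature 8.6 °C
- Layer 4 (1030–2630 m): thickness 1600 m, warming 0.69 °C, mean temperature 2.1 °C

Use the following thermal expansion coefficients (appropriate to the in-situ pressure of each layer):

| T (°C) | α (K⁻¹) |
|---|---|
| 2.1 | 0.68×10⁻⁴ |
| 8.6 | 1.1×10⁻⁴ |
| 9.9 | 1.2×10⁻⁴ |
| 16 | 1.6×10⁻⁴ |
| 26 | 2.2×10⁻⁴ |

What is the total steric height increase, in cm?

18.4 cm of thermosteric rise

Layer 1 at 26 °C → α = 2.2×10⁻⁴ K⁻¹
Layer 2 at 16 °C → α = 1.6×10⁻⁴ K⁻¹
Layer 3 at 8.6 °C → α = 1.1×10⁻⁴ K⁻¹
Layer 4 at 2.1 °C → α = 0.68×10⁻⁴ K⁻¹
0–170 m: 170 × 2.2×10⁻⁴ × 1.7 = 0.06358 m
340 × 0.42 × 1.6×10⁻⁴ = 0.022848 m
510–1030 m: 0.4 × 1.1×10⁻⁴ × 520 = 0.02288 m
1030–2630 m: 1600 × 0.69 × 0.68×10⁻⁴ = 0.075072 m
Δh = 0.06358 + 0.022848 + 0.02288 + 0.075072 = 0.18438 m ≈ 18.4 cm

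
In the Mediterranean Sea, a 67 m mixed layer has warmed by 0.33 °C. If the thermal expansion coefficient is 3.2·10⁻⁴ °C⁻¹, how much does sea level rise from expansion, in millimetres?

7.1 mm of thermosteric rise

Δh = αΔT·H = 3.2×10⁻⁴ × 0.33 × 67 = 0.0070752 m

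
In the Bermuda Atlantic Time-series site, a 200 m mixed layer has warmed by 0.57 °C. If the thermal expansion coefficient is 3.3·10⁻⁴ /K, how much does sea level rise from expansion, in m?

Δh = αΔT·H = 3.3×10⁻⁴ × 0.57 × 200 = 0.03762 m

0.0376 m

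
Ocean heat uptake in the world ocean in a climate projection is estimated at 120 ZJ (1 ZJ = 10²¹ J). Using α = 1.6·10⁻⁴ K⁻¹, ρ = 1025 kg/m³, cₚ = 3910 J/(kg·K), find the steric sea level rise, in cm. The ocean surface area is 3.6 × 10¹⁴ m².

1.33 cm of thermosteric rise

Per unit area: Q = 120×10²¹ / (3.6×10¹⁴) ≈ 3.333×10⁸ J/m²
Δh = αQ/(ρcₚ) = 1.6×10⁻⁴ × 3.333×10⁸ / (1025 × 3910) ≈ 0.013306 m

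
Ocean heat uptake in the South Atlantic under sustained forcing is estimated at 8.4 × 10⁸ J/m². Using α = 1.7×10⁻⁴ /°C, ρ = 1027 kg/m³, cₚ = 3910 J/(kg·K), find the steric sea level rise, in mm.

Δh ≈ 36 mm

Δh = αQ/(ρcₚ) = 1.7×10⁻⁴ × 8.4×10⁸ / (1027 × 3910) ≈ 0.035562 m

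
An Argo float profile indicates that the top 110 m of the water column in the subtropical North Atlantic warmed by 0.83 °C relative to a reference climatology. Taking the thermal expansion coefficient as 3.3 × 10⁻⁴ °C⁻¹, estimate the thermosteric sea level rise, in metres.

Δh = αΔT·H = 3.3×10⁻⁴ × 0.83 × 110 = 0.030129 m

0.030 m of thermosteric rise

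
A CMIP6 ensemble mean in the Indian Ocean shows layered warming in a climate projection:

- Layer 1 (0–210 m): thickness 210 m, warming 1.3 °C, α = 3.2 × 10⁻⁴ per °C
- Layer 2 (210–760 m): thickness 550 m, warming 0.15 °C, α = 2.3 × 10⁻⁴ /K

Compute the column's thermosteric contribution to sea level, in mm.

Δh ≈ 110 mm

3.2×10⁻⁴ × 1.3 × 210 = 0.08736 m
Layer 2: 0.15 × 550 × 2.3×10⁻⁴ = 0.018975 m
Δh = 0.08736 + 0.018975 = 0.106335 m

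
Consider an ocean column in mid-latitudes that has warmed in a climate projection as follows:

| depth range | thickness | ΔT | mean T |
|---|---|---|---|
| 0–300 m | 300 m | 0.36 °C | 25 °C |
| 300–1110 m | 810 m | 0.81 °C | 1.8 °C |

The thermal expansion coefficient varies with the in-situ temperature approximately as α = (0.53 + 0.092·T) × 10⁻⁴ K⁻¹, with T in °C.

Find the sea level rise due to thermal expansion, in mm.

Layer 1: α = (0.53 + 0.092×25)×10⁻⁴ = 2.83×10⁻⁴ K⁻¹
Layer 2: α = (0.53 + 0.092×1.8)×10⁻⁴ = 0.6956×10⁻⁴ K⁻¹
2.83×10⁻⁴ × 0.36 × 300 = 0.030564 m
300–1110 m: 810 × 0.81 × 0.6956×10⁻⁴ = 0.045638316 m
Δh = 0.030564 + 0.045638316 = 0.076202316 m ≈ 76 mm

76 mm of thermosteric rise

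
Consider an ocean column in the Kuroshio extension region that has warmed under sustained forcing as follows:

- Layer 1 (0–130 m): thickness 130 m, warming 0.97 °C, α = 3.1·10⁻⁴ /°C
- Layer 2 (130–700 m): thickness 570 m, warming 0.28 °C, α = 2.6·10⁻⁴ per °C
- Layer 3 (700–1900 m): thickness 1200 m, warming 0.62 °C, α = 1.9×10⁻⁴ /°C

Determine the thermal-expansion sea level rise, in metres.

3.1×10⁻⁴ × 130 × 0.97 = 0.039091 m
130–700 m: 2.6×10⁻⁴ × 570 × 0.28 = 0.041496 m
700–1900 m: 0.62 × 1.9×10⁻⁴ × 1200 = 0.14136 m
Δh = 0.039091 + 0.041496 + 0.14136 = 0.221947 m ≈ 0.22 m

0.22 m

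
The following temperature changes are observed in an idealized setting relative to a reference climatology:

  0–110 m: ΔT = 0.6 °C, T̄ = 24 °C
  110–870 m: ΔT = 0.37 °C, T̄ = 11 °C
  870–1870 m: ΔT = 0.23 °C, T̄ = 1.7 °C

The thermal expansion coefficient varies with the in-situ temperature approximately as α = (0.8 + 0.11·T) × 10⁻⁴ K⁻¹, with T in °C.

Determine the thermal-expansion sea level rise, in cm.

Layer 1: α = (0.8 + 0.11×24)×10⁻⁴ = 3.44×10⁻⁴ K⁻¹
Layer 2: α = (0.8 + 0.11×11)×10⁻⁴ = 2.01×10⁻⁴ K⁻¹
Layer 3: α = (0.8 + 0.11×1.7)×10⁻⁴ = 0.987×10⁻⁴ K⁻¹
Layer 1: 0.6 × 110 × 3.44×10⁻⁴ = 0.022704 m
760 × 0.37 × 2.01×10⁻⁴ = 0.0565212 m
1000 × 0.23 × 0.987×10⁻⁴ = 0.022701 m
Δh = 0.022704 + 0.0565212 + 0.022701 = 0.1019262 m

Δh = 10 cm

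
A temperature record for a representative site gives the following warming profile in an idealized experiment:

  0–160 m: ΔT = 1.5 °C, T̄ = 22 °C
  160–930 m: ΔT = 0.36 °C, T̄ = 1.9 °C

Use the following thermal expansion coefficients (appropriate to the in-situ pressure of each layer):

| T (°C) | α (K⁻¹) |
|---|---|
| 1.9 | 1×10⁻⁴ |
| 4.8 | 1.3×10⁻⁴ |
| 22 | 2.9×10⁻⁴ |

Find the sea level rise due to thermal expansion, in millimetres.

Layer 1 at 22 °C → α = 2.9×10⁻⁴ K⁻¹
Layer 2 at 1.9 °C → α = 1×10⁻⁴ K⁻¹
0–160 m: 2.9×10⁻⁴ × 1.5 × 160 = 0.06960 m
160–930 m: 770 × 1×10⁻⁴ × 0.36 = 0.02772 m
Δh = 0.06960 + 0.02772 = 0.09732 m

about 97 mm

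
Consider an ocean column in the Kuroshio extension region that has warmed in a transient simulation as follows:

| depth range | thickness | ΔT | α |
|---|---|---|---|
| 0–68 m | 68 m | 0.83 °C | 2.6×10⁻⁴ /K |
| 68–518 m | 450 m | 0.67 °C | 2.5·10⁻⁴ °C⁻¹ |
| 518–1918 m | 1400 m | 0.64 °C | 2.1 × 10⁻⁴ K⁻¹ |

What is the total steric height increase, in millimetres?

Δh = 278 mm

0–68 m: 0.83 × 2.6×10⁻⁴ × 68 = 0.0146744 m
68–518 m: 450 × 0.67 × 2.5×10⁻⁴ = 0.075375 m
2.1×10⁻⁴ × 1400 × 0.64 = 0.18816 m
Δh = 0.0146744 + 0.075375 + 0.18816 = 0.2782094 m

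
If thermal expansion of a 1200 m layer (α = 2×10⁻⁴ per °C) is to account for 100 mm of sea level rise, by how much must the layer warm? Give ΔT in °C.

ΔT = Δh/(αH) = 0.1 / (2×10⁻⁴ × 1200) ≈ 0.4167 °C

about 0.417 °C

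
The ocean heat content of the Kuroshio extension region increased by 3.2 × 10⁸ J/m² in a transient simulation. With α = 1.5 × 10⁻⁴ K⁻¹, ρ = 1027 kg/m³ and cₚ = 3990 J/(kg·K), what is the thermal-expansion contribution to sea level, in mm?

Δh = αQ/(ρcₚ) = 1.5×10⁻⁴ × 3.2×10⁸ / (1027 × 3990) ≈ 0.011714 m

11.7 mm of thermosteric rise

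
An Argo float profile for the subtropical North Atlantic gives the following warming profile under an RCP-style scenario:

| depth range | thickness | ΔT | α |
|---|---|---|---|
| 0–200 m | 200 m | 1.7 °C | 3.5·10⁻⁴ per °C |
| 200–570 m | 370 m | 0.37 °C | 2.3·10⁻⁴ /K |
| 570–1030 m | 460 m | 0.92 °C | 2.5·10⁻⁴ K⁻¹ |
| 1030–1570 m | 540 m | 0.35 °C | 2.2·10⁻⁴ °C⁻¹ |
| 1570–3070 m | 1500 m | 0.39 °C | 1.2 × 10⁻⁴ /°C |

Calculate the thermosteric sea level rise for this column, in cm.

36.8 cm of thermosteric rise

Layer 1: 200 × 3.5×10⁻⁴ × 1.7 = 0.11900 m
0.37 × 2.3×10⁻⁴ × 370 = 0.031487 m
Layer 3: 2.5×10⁻⁴ × 0.92 × 460 = 0.10580 m
1030–1570 m: 2.2×10⁻⁴ × 0.35 × 540 = 0.04158 m
1.2×10⁻⁴ × 1500 × 0.39 = 0.07020 m
Δh = 0.11900 + 0.031487 + 0.10580 + 0.04158 + 0.07020 = 0.368067 m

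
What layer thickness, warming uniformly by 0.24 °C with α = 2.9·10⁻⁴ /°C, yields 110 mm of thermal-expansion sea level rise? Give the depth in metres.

H ≈ 1580 m

H = Δh/(αΔT) = 0.11 / (2.9×10⁻⁴ × 0.24) ≈ 1580 m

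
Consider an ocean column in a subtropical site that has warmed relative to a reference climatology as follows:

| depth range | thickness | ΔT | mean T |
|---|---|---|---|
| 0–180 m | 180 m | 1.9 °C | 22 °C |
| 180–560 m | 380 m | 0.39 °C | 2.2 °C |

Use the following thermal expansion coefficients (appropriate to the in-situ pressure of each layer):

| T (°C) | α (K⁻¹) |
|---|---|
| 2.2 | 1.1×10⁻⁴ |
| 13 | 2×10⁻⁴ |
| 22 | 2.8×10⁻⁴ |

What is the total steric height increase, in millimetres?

112 mm of thermosteric rise

Layer 1 at 22 °C → α = 2.8×10⁻⁴ K⁻¹
Layer 2 at 2.2 °C → α = 1.1×10⁻⁴ K⁻¹
0–180 m: 180 × 1.9 × 2.8×10⁻⁴ = 0.09576 m
380 × 1.1×10⁻⁴ × 0.39 = 0.016302 m
Δh = 0.09576 + 0.016302 = 0.112062 m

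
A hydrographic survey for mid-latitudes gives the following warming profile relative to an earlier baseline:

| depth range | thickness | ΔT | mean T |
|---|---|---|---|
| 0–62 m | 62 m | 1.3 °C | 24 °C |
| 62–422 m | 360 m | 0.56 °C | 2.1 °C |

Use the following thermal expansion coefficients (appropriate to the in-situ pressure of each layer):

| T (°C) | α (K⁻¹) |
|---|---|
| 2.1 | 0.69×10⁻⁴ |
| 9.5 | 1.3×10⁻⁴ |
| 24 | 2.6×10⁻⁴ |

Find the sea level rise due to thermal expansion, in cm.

Layer 1 at 24 °C → α = 2.6×10⁻⁴ K⁻¹
Layer 2 at 2.1 °C → α = 0.69×10⁻⁴ K⁻¹
2.6×10⁻⁴ × 62 × 1.3 = 0.020956 m
62–422 m: 0.56 × 0.69×10⁻⁴ × 360 = 0.0139104 m
Δh = 0.020956 + 0.0139104 = 0.0348664 m

about 3.49 cm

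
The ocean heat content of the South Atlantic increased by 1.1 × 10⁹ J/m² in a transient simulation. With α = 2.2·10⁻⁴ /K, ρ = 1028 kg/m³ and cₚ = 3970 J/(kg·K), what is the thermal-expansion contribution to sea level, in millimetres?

Δh = αQ/(ρcₚ) = 2.2×10⁻⁴ × 1.1×10⁹ / (1028 × 3970) ≈ 0.059297 m

about 59 mm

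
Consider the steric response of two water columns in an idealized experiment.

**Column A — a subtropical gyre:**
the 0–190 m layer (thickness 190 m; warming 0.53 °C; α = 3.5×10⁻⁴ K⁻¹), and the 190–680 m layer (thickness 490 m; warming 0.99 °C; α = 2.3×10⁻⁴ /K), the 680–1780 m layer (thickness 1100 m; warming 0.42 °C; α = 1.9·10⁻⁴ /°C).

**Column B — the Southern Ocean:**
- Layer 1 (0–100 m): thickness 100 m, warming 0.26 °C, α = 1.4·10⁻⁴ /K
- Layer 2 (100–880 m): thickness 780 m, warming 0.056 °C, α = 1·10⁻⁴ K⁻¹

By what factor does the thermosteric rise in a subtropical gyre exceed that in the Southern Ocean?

A 3.5×10⁻⁴ × 190 × 0.53 = 0.035245 m
A 2.3×10⁻⁴ × 490 × 0.99 = 0.111573 m
A Layer 3: 0.42 × 1.9×10⁻⁴ × 1100 = 0.08778 m
A total: 0.234598 m
B 0–100 m: 100 × 0.26 × 1.4×10⁻⁴ = 0.00364 m
B 100–880 m: 1×10⁻⁴ × 0.056 × 780 = 0.004368 m
B total: 0.008008 m
Ratio: 0.234598 / 0.008008 ≈ 29.30

≈ 29×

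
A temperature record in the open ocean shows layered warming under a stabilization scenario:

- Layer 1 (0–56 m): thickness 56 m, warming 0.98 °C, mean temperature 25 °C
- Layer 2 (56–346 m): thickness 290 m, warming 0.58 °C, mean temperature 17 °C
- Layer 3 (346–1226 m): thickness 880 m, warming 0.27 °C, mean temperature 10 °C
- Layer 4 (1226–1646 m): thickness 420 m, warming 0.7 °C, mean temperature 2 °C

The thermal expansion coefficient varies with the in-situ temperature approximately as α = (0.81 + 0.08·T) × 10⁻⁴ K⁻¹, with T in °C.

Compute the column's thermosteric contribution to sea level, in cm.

Layer 1: α = (0.81 + 0.08×25)×10⁻⁴ = 2.81×10⁻⁴ K⁻¹
Layer 2: α = (0.81 + 0.08×17)×10⁻⁴ = 2.17×10⁻⁴ K⁻¹
Layer 3: α = (0.81 + 0.08×10)×10⁻⁴ = 1.61×10⁻⁴ K⁻¹
Layer 4: α = (0.81 + 0.08×2)×10⁻⁴ = 0.97×10⁻⁴ K⁻¹
0.98 × 2.81×10⁻⁴ × 56 = 0.01542128 m
Layer 2: 0.58 × 290 × 2.17×10⁻⁴ = 0.0364994 m
346–1226 m: 0.27 × 880 × 1.61×10⁻⁴ = 0.0382536 m
1226–1646 m: 420 × 0.97×10⁻⁴ × 0.7 = 0.028518 m
Δh = 0.01542128 + 0.0364994 + 0.0382536 + 0.028518 = 0.11869228 m

Δh = 12 cm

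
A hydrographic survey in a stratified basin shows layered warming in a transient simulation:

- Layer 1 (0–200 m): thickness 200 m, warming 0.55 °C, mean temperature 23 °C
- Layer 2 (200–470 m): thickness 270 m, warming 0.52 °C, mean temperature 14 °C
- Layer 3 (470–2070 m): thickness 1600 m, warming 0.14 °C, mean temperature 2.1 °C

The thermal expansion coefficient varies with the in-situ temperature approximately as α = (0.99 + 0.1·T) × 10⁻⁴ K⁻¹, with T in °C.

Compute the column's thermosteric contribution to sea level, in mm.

Δh ≈ 97 mm

Layer 1: α = (0.99 + 0.1×23)×10⁻⁴ = 3.29×10⁻⁴ K⁻¹
Layer 2: α = (0.99 + 0.1×14)×10⁻⁴ = 2.39×10⁻⁴ K⁻¹
Layer 3: α = (0.99 + 0.1×2.1)×10⁻⁴ = 1.2×10⁻⁴ K⁻¹
0–200 m: 200 × 0.55 × 3.29×10⁻⁴ = 0.03619 m
270 × 2.39×10⁻⁴ × 0.52 = 0.0335556 m
470–2070 m: 0.14 × 1.2×10⁻⁴ × 1600 = 0.02688 m
Δh = 0.03619 + 0.0335556 + 0.02688 = 0.0966256 m ≈ 97 mm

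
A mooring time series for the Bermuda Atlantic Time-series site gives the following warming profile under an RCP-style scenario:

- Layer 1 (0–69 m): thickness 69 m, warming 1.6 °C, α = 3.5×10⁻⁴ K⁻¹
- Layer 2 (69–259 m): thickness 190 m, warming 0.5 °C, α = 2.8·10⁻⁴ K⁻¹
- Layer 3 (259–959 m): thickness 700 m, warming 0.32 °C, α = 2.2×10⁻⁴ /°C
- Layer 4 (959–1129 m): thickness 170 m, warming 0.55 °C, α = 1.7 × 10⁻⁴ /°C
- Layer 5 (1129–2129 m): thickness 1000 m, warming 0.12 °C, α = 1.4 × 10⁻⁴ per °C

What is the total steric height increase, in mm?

about 147 mm

Layer 1: 69 × 3.5×10⁻⁴ × 1.6 = 0.03864 m
0.5 × 190 × 2.8×10⁻⁴ = 0.02660 m
0.32 × 700 × 2.2×10⁻⁴ = 0.04928 m
Layer 4: 0.55 × 1.7×10⁻⁴ × 170 = 0.015895 m
Layer 5: 0.12 × 1000 × 1.4×10⁻⁴ = 0.01680 m
Δh = 0.03864 + 0.02660 + 0.04928 + 0.015895 + 0.01680 = 0.147215 m ≈ 147 mm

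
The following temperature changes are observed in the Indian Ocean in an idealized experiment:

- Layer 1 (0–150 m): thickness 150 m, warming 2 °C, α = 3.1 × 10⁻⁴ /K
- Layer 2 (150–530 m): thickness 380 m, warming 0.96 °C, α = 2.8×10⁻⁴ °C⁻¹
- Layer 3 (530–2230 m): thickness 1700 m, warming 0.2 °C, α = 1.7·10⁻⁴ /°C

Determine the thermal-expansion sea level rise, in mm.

0–150 m: 150 × 3.1×10⁻⁴ × 2 = 0.09300 m
Layer 2: 2.8×10⁻⁴ × 380 × 0.96 = 0.102144 m
1700 × 0.2 × 1.7×10⁻⁴ = 0.05780 m
Δh = 0.09300 + 0.102144 + 0.05780 = 0.252944 m

253 mm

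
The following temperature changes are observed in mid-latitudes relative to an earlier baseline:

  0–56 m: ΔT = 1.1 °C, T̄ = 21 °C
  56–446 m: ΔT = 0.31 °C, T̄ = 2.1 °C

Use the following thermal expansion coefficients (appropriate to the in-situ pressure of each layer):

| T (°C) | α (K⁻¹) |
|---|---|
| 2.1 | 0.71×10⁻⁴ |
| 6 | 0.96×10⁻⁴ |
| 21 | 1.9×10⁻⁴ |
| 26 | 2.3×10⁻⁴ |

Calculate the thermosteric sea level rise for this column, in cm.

2.03 cm

Layer 1 at 21 °C → α = 1.9×10⁻⁴ K⁻¹
Layer 2 at 2.1 °C → α = 0.71×10⁻⁴ K⁻¹
Layer 1: 1.1 × 1.9×10⁻⁴ × 56 = 0.011704 m
Layer 2: 0.71×10⁻⁴ × 390 × 0.31 = 0.0085839 m
Δh = 0.011704 + 0.0085839 = 0.0202879 m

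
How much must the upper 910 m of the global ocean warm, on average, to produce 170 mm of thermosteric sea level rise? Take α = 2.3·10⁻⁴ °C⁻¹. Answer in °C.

ΔT ≈ 0.81 °C

ΔT = Δh/(αH) = 0.17 / (2.3×10⁻⁴ × 910) ≈ 0.8122 °C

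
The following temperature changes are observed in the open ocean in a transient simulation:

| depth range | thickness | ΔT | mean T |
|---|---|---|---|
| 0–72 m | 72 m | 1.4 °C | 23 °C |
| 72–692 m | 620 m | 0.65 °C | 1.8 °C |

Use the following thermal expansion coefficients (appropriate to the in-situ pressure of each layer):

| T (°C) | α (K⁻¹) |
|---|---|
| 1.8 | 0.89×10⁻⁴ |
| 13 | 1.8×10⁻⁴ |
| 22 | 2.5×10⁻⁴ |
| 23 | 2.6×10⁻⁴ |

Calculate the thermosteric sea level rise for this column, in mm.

62.1 mm

Layer 1 at 23 °C → α = 2.6×10⁻⁴ K⁻¹
Layer 2 at 1.8 °C → α = 0.89×10⁻⁴ K⁻¹
1.4 × 2.6×10⁻⁴ × 72 = 0.026208 m
Layer 2: 620 × 0.89×10⁻⁴ × 0.65 = 0.035867 m
Δh = 0.026208 + 0.035867 = 0.062075 m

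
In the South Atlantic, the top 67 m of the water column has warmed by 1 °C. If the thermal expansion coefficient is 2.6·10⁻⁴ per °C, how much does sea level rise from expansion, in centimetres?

Δh = 1.74 cm

Δh = αΔT·H = 2.6×10⁻⁴ × 1 × 67 = 0.01742 m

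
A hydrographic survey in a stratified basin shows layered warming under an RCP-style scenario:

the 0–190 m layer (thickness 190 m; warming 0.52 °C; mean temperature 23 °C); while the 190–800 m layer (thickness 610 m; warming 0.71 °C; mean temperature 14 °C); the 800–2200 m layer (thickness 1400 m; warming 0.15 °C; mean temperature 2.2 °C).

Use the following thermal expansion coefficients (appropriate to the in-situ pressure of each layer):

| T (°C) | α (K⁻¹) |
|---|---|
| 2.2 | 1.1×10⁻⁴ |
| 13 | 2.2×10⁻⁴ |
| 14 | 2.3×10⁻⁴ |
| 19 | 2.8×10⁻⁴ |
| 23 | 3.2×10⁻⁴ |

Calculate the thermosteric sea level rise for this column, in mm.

154 mm of thermosteric rise

Layer 1 at 23 °C → α = 3.2×10⁻⁴ K⁻¹
Layer 2 at 14 °C → α = 2.3×10⁻⁴ K⁻¹
Layer 3 at 2.2 °C → α = 1.1×10⁻⁴ K⁻¹
Layer 1: 190 × 0.52 × 3.2×10⁻⁴ = 0.031616 m
0.71 × 2.3×10⁻⁴ × 610 = 0.099613 m
800–2200 m: 1400 × 1.1×10⁻⁴ × 0.15 = 0.02310 m
Δh = 0.031616 + 0.099613 + 0.02310 = 0.154329 m ≈ 154 mm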